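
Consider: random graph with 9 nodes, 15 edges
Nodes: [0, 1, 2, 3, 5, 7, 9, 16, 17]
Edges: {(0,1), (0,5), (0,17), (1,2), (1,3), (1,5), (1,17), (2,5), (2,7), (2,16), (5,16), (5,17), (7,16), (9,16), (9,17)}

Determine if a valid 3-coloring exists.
No, G is not 3-colorable

The clique on vertices [0, 1, 5, 17] has size 4 > 3, so it alone needs 4 colors.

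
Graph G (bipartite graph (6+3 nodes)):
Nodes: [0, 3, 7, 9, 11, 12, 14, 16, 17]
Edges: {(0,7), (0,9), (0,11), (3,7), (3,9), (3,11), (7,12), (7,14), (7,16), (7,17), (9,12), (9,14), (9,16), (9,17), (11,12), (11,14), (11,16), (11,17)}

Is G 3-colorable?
A valid 3-coloring: color 1: [7, 9, 11]; color 2: [0, 3, 12, 14, 16, 17].
(χ(G) = 2 ≤ 3.)

Yes, G is 3-colorable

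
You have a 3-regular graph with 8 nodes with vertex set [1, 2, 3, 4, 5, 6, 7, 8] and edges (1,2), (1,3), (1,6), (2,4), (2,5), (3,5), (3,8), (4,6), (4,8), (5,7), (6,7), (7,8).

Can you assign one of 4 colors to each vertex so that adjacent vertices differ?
Yes, G is 4-colorable

A valid 4-coloring: color 1: [1, 4, 5]; color 2: [2, 6, 8]; color 3: [3, 7].
(χ(G) = 3 ≤ 4.)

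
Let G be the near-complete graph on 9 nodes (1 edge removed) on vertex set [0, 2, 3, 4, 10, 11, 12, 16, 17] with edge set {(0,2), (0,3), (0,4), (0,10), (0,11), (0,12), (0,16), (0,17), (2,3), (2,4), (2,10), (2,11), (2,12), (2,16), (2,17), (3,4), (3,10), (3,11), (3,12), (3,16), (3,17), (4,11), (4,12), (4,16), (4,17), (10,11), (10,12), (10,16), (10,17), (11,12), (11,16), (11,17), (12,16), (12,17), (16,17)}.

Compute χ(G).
Clique number ω(G) = 8 (lower bound: χ ≥ ω).
The clique on [0, 2, 3, 10, 11, 12, 16, 17] has size 8, forcing χ ≥ 8, and the coloring below uses 8 colors, so χ(G) = 8.
A valid 8-coloring: color 1: [3]; color 2: [11]; color 3: [16]; color 4: [2]; color 5: [12]; color 6: [0]; color 7: [17]; color 8: [4, 10].

χ(G) = 8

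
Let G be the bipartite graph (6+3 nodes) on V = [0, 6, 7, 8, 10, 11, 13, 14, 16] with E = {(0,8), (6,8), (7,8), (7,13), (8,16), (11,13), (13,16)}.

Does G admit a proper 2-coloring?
Yes, G is 2-colorable

A valid 2-coloring: color 1: [8, 10, 13, 14]; color 2: [0, 6, 7, 11, 16].
(χ(G) = 2 ≤ 2.)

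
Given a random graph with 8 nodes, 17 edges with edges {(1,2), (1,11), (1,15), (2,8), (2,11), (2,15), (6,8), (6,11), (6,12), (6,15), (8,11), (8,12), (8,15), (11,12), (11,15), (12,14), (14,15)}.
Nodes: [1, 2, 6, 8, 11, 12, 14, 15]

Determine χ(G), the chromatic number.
χ(G) = 4

Clique number ω(G) = 4 (lower bound: χ ≥ ω).
The clique on [2, 8, 11, 15] has size 4, forcing χ ≥ 4, and the coloring below uses 4 colors, so χ(G) = 4.
A valid 4-coloring: color 1: [11, 14]; color 2: [12, 15]; color 3: [1, 8]; color 4: [2, 6].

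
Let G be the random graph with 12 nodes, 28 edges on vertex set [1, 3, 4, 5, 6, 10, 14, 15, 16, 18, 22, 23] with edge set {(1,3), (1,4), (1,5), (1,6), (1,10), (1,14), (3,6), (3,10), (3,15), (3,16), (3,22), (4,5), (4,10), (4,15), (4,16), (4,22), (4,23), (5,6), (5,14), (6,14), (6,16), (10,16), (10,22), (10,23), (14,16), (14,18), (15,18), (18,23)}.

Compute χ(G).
Clique number ω(G) = 4 (lower bound: χ ≥ ω).
The clique on [1, 5, 6, 14] has size 4, forcing χ ≥ 4, and the coloring below uses 4 colors, so χ(G) = 4.
A valid 4-coloring: color 1: [3, 4, 14]; color 2: [1, 15, 16, 22, 23]; color 3: [6, 10, 18]; color 4: [5].

χ(G) = 4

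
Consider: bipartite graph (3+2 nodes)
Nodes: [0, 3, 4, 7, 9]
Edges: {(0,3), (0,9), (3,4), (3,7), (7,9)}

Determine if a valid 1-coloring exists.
Edge (0,9) forces its endpoints to differ, so 1 color is not enough.

No, G is not 1-colorable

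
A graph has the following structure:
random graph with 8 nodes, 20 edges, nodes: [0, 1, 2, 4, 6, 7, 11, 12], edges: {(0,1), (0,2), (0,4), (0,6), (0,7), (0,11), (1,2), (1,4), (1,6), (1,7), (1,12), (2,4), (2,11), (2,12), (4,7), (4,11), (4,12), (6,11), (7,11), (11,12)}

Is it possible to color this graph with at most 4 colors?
Yes, G is 4-colorable

A valid 4-coloring: color 1: [1, 11]; color 2: [0, 12]; color 3: [4, 6]; color 4: [2, 7].
(χ(G) = 4 ≤ 4.)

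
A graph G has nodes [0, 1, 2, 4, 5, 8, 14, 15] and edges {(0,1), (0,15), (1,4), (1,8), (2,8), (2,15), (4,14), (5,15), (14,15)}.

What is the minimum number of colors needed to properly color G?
Clique number ω(G) = 2 (lower bound: χ ≥ ω).
Odd cycle [1, 4, 14, 15, 0] needs 3 colors (χ ≥ 3).
The coloring below uses 3 colors, so χ(G) = 3.
A valid 3-coloring: color 1: [1, 15]; color 2: [0, 2, 4, 5]; color 3: [8, 14].

χ(G) = 3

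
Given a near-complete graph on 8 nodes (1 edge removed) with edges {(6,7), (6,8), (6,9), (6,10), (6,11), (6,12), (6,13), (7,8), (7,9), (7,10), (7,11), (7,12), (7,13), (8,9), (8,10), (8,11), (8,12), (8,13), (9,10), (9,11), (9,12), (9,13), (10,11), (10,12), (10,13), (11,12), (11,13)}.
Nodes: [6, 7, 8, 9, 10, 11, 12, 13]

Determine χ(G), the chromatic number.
Clique number ω(G) = 7 (lower bound: χ ≥ ω).
The clique on [6, 7, 8, 9, 10, 11, 12] has size 7, forcing χ ≥ 7, and the coloring below uses 7 colors, so χ(G) = 7.
A valid 7-coloring: color 1: [7]; color 2: [6]; color 3: [9]; color 4: [11]; color 5: [10]; color 6: [8]; color 7: [12, 13].

χ(G) = 7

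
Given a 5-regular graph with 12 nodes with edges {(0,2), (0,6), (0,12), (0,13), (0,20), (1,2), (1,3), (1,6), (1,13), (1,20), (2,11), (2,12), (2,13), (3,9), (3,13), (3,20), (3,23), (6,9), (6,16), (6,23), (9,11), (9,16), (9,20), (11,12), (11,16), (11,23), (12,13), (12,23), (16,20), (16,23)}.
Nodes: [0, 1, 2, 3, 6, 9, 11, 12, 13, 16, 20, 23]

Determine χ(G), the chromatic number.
Clique number ω(G) = 4 (lower bound: χ ≥ ω).
The clique on [0, 2, 12, 13] has size 4, forcing χ ≥ 4, and the coloring below uses 4 colors, so χ(G) = 4.
A valid 4-coloring: color 1: [6, 11, 13, 20]; color 2: [2, 9, 23]; color 3: [3, 12, 16]; color 4: [0, 1].

χ(G) = 4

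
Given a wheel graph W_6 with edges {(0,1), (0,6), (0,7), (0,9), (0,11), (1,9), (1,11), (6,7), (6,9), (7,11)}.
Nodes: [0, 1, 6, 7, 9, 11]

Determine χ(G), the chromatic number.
χ(G) = 4

Clique number ω(G) = 3 (lower bound: χ ≥ ω).
Odd cycle [7, 11, 1, 9, 6] needs 3 colors (χ ≥ 3).
Vertex 0 is adjacent to every vertex of [1, 6, 7, 9, 11], which already need 3 colors among themselves, so 0 needs a new color (χ ≥ 4).
The coloring below uses 4 colors, so χ(G) = 4.
A valid 4-coloring: color 1: [0]; color 2: [7, 9]; color 3: [6, 11]; color 4: [1].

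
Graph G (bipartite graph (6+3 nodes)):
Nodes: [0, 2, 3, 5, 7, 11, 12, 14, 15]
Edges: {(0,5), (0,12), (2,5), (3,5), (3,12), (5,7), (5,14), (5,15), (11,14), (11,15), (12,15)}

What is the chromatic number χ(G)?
χ(G) = 2

Clique number ω(G) = 2 (lower bound: χ ≥ ω).
The graph is bipartite (no odd cycle), so 2 colors suffice: χ(G) = 2.
A valid 2-coloring: color 1: [5, 11, 12]; color 2: [0, 2, 3, 7, 14, 15].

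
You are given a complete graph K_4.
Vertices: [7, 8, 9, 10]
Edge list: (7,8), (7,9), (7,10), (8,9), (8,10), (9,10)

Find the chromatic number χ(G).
χ(G) = 4

Clique number ω(G) = 4 (lower bound: χ ≥ ω).
The clique on [7, 8, 9, 10] has size 4, forcing χ ≥ 4, and the coloring below uses 4 colors, so χ(G) = 4.
A valid 4-coloring: color 1: [10]; color 2: [8]; color 3: [7]; color 4: [9].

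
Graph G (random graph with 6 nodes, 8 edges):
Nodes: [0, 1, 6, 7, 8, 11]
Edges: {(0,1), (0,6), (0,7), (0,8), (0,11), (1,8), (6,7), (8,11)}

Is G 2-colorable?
No, G is not 2-colorable

The clique on vertices [0, 1, 8] has size 3 > 2, so it alone needs 3 colors.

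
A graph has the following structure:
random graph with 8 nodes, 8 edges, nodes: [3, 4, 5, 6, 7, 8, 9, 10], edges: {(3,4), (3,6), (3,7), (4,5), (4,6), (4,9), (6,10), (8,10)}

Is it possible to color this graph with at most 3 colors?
Yes, G is 3-colorable

A valid 3-coloring: color 1: [4, 7, 10]; color 2: [3, 5, 8, 9]; color 3: [6].
(χ(G) = 3 ≤ 3.)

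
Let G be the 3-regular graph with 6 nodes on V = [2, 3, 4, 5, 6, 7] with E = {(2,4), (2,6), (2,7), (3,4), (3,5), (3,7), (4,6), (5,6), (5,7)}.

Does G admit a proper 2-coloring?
The clique on vertices [2, 4, 6] has size 3 > 2, so it alone needs 3 colors.

No, G is not 2-colorable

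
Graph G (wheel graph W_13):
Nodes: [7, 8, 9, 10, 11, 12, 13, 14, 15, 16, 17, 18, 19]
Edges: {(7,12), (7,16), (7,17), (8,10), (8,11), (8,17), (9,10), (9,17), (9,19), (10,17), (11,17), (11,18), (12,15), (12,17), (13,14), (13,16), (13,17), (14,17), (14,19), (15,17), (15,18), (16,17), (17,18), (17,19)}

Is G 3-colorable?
Yes, G is 3-colorable

A valid 3-coloring: color 1: [17]; color 2: [7, 10, 11, 13, 15, 19]; color 3: [8, 9, 12, 14, 16, 18].
(χ(G) = 3 ≤ 3.)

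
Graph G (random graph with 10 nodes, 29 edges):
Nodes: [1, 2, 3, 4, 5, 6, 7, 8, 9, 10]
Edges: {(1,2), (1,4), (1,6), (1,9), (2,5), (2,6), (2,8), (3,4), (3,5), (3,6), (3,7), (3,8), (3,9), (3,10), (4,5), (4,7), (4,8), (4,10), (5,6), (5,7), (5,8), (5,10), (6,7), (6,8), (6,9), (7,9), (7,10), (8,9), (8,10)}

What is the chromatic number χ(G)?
χ(G) = 5

Clique number ω(G) = 5 (lower bound: χ ≥ ω).
The clique on [3, 4, 5, 8, 10] has size 5, forcing χ ≥ 5, and the coloring below uses 5 colors, so χ(G) = 5.
A valid 5-coloring: color 1: [1, 7, 8]; color 2: [2, 3]; color 3: [5, 9]; color 4: [4, 6]; color 5: [10].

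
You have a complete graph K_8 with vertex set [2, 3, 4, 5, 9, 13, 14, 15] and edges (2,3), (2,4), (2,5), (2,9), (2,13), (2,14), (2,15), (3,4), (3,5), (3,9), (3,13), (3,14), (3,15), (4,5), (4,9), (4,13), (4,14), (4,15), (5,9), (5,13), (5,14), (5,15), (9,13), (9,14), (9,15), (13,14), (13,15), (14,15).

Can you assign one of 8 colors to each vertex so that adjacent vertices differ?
Yes, G is 8-colorable

A valid 8-coloring: color 1: [5]; color 2: [3]; color 3: [15]; color 4: [9]; color 5: [13]; color 6: [4]; color 7: [2]; color 8: [14].
(χ(G) = 8 ≤ 8.)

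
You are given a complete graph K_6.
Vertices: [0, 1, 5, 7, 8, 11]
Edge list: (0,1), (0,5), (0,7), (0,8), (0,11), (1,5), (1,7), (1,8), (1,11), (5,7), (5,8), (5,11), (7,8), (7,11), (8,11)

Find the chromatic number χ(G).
χ(G) = 6

Clique number ω(G) = 6 (lower bound: χ ≥ ω).
The clique on [0, 1, 5, 7, 8, 11] has size 6, forcing χ ≥ 6, and the coloring below uses 6 colors, so χ(G) = 6.
A valid 6-coloring: color 1: [5]; color 2: [11]; color 3: [0]; color 4: [7]; color 5: [1]; color 6: [8].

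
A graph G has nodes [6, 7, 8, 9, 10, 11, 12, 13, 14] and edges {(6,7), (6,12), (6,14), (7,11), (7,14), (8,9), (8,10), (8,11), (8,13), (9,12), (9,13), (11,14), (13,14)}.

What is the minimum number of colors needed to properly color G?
χ(G) = 3

Clique number ω(G) = 3 (lower bound: χ ≥ ω).
The clique on [6, 7, 14] has size 3, forcing χ ≥ 3, and the coloring below uses 3 colors, so χ(G) = 3.
A valid 3-coloring: color 1: [8, 12, 14]; color 2: [6, 10, 11, 13]; color 3: [7, 9].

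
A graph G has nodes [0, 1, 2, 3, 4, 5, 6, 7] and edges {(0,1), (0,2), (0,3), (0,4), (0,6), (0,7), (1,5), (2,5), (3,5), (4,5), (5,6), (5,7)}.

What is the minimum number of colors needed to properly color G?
χ(G) = 2

Clique number ω(G) = 2 (lower bound: χ ≥ ω).
The graph is bipartite (no odd cycle), so 2 colors suffice: χ(G) = 2.
A valid 2-coloring: color 1: [0, 5]; color 2: [1, 2, 3, 4, 6, 7].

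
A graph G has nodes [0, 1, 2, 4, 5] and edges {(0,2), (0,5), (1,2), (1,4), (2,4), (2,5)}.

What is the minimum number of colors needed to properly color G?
χ(G) = 3

Clique number ω(G) = 3 (lower bound: χ ≥ ω).
The clique on [0, 2, 5] has size 3, forcing χ ≥ 3, and the coloring below uses 3 colors, so χ(G) = 3.
A valid 3-coloring: color 1: [2]; color 2: [0, 1]; color 3: [4, 5].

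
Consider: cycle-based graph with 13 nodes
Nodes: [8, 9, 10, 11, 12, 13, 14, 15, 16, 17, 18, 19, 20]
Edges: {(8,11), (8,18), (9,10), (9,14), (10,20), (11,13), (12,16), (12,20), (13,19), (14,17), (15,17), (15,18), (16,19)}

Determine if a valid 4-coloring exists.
Yes, G is 4-colorable

A valid 4-coloring: color 1: [9, 11, 17, 18, 19, 20]; color 2: [8, 10, 13, 14, 15, 16]; color 3: [12].
(χ(G) = 3 ≤ 4.)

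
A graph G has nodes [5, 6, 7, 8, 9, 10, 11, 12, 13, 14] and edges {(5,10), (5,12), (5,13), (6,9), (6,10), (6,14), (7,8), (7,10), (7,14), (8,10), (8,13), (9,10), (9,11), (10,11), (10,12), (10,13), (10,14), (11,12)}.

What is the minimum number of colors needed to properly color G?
Clique number ω(G) = 3 (lower bound: χ ≥ ω).
Odd cycle [6, 9, 11, 12, 5, 13, 8, 7, 14] needs 3 colors (χ ≥ 3).
Vertex 10 is adjacent to every vertex of [5, 6, 7, 8, 9, 11, 12, 13, 14], which already need 3 colors among themselves, so 10 needs a new color (χ ≥ 4).
The coloring below uses 4 colors, so χ(G) = 4.
A valid 4-coloring: color 1: [10]; color 2: [5, 6, 7, 11]; color 3: [9, 12, 13, 14]; color 4: [8].

χ(G) = 4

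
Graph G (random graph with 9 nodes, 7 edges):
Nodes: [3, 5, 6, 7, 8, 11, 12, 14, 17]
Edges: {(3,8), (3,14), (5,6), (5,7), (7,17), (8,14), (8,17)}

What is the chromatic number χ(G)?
Clique number ω(G) = 3 (lower bound: χ ≥ ω).
The clique on [3, 8, 14] has size 3, forcing χ ≥ 3, and the coloring below uses 3 colors, so χ(G) = 3.
A valid 3-coloring: color 1: [6, 7, 8, 11, 12]; color 2: [5, 14, 17]; color 3: [3].

χ(G) = 3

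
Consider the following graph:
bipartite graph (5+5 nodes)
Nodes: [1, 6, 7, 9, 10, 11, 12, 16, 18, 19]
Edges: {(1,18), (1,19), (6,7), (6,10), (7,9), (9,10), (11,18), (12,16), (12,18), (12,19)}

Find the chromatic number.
Clique number ω(G) = 2 (lower bound: χ ≥ ω).
The graph is bipartite (no odd cycle), so 2 colors suffice: χ(G) = 2.
A valid 2-coloring: color 1: [6, 9, 16, 18, 19]; color 2: [1, 7, 10, 11, 12].

χ(G) = 2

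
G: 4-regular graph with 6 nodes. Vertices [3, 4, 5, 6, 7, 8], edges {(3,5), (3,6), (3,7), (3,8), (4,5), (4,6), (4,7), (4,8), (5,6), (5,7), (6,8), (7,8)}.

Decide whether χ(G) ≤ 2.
The clique on vertices [3, 6, 8] has size 3 > 2, so it alone needs 3 colors.

No, G is not 2-colorable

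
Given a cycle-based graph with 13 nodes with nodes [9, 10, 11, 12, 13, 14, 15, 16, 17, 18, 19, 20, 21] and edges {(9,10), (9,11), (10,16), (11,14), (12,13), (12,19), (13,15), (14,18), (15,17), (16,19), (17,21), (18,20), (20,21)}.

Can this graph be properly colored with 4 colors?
Yes, G is 4-colorable

A valid 4-coloring: color 1: [10, 11, 15, 18, 19, 21]; color 2: [9, 12, 14, 16, 17, 20]; color 3: [13].
(χ(G) = 3 ≤ 4.)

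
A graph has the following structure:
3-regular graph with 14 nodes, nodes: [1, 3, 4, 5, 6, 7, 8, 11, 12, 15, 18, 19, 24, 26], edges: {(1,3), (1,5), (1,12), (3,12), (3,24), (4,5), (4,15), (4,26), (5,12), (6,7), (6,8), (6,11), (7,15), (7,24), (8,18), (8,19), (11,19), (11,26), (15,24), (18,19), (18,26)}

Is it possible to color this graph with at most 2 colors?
The clique on vertices [1, 3, 12] has size 3 > 2, so it alone needs 3 colors.

No, G is not 2-colorable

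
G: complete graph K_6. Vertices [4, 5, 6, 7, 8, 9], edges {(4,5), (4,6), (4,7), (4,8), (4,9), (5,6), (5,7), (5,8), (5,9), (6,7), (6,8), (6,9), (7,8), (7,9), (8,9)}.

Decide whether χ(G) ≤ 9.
Yes, G is 9-colorable

A valid 9-coloring: color 1: [5]; color 2: [7]; color 3: [6]; color 4: [4]; color 5: [9]; color 6: [8].
(χ(G) = 6 ≤ 9.)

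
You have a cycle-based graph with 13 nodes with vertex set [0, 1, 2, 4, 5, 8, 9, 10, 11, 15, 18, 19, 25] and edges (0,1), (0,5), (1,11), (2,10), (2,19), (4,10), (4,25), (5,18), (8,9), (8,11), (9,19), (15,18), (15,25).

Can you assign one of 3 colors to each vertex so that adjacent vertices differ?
A valid 3-coloring: color 1: [2, 4, 5, 9, 11, 15]; color 2: [0, 8, 10, 18, 19, 25]; color 3: [1].
(χ(G) = 3 ≤ 3.)

Yes, G is 3-colorable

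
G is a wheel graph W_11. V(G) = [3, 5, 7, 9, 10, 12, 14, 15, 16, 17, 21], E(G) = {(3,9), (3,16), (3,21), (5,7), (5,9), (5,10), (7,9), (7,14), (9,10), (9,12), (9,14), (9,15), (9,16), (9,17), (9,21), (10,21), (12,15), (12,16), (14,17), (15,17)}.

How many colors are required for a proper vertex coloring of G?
χ(G) = 3

Clique number ω(G) = 3 (lower bound: χ ≥ ω).
The clique on [3, 9, 16] has size 3, forcing χ ≥ 3, and the coloring below uses 3 colors, so χ(G) = 3.
A valid 3-coloring: color 1: [9]; color 2: [5, 14, 15, 16, 21]; color 3: [3, 7, 10, 12, 17].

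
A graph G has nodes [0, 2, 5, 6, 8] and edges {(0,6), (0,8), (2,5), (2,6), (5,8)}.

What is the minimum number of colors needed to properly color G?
Clique number ω(G) = 2 (lower bound: χ ≥ ω).
Odd cycle [6, 2, 5, 8, 0] needs 3 colors (χ ≥ 3).
The coloring below uses 3 colors, so χ(G) = 3.
A valid 3-coloring: color 1: [6, 8]; color 2: [0, 2]; color 3: [5].

χ(G) = 3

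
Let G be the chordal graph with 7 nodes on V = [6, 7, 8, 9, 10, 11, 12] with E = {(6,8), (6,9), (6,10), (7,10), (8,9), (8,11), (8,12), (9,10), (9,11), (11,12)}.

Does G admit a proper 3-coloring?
A valid 3-coloring: color 1: [7, 9, 12]; color 2: [8, 10]; color 3: [6, 11].
(χ(G) = 3 ≤ 3.)

Yes, G is 3-colorable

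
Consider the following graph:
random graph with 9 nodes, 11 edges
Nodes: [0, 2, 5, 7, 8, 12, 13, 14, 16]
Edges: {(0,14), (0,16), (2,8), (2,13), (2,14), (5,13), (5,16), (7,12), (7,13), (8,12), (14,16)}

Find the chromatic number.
Clique number ω(G) = 3 (lower bound: χ ≥ ω).
The clique on [0, 14, 16] has size 3, forcing χ ≥ 3, and the coloring below uses 3 colors, so χ(G) = 3.
A valid 3-coloring: color 1: [2, 7, 16]; color 2: [12, 13, 14]; color 3: [0, 5, 8].

χ(G) = 3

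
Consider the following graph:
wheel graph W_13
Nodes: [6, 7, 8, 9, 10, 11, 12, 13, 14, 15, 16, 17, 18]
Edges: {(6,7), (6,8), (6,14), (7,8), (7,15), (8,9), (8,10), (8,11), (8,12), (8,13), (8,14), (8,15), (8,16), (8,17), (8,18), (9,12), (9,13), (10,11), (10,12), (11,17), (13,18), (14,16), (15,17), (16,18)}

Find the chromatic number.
χ(G) = 3

Clique number ω(G) = 3 (lower bound: χ ≥ ω).
The clique on [6, 8, 14] has size 3, forcing χ ≥ 3, and the coloring below uses 3 colors, so χ(G) = 3.
A valid 3-coloring: color 1: [8]; color 2: [6, 11, 12, 13, 15, 16]; color 3: [7, 9, 10, 14, 17, 18].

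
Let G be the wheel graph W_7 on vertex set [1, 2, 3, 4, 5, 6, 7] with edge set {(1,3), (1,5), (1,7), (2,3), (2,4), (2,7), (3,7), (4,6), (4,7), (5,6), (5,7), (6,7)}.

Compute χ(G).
χ(G) = 3

Clique number ω(G) = 3 (lower bound: χ ≥ ω).
The clique on [1, 3, 7] has size 3, forcing χ ≥ 3, and the coloring below uses 3 colors, so χ(G) = 3.
A valid 3-coloring: color 1: [7]; color 2: [1, 2, 6]; color 3: [3, 4, 5].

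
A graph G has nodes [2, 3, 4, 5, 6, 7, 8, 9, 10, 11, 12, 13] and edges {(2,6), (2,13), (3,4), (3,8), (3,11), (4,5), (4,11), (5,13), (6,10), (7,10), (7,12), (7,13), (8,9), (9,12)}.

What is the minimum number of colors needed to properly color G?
Clique number ω(G) = 3 (lower bound: χ ≥ ω).
The clique on [3, 4, 11] has size 3, forcing χ ≥ 3, and the coloring below uses 3 colors, so χ(G) = 3.
A valid 3-coloring: color 1: [4, 8, 10, 12, 13]; color 2: [3, 5, 6, 7, 9]; color 3: [2, 11].

χ(G) = 3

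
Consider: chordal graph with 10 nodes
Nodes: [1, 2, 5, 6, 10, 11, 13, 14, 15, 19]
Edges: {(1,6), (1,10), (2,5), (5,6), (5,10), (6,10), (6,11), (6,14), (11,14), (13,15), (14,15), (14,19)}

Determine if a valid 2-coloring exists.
No, G is not 2-colorable

The clique on vertices [1, 6, 10] has size 3 > 2, so it alone needs 3 colors.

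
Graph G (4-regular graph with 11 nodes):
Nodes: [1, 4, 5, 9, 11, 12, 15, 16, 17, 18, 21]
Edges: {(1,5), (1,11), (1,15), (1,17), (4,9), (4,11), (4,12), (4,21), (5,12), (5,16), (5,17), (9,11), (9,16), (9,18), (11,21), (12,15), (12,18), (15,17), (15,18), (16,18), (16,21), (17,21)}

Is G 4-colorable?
A valid 4-coloring: color 1: [5, 18, 21]; color 2: [1, 9, 12]; color 3: [11, 16, 17]; color 4: [4, 15].
(χ(G) = 3 ≤ 4.)

Yes, G is 4-colorable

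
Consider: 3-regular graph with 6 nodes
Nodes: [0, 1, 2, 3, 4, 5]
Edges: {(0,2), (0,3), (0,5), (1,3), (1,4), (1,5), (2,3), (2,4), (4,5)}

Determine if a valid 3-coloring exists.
A valid 3-coloring: color 1: [1, 2]; color 2: [0, 4]; color 3: [3, 5].
(χ(G) = 3 ≤ 3.)

Yes, G is 3-colorable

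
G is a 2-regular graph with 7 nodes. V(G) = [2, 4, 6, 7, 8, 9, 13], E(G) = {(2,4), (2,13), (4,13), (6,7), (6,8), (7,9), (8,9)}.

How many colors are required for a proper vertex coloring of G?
Clique number ω(G) = 3 (lower bound: χ ≥ ω).
The clique on [2, 4, 13] has size 3, forcing χ ≥ 3, and the coloring below uses 3 colors, so χ(G) = 3.
A valid 3-coloring: color 1: [4, 7, 8]; color 2: [2, 6, 9]; color 3: [13].

χ(G) = 3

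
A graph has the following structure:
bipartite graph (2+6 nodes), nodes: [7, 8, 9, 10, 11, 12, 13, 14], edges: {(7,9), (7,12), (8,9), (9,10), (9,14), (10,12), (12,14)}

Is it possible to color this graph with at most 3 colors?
A valid 3-coloring: color 1: [9, 11, 12, 13]; color 2: [7, 8, 10, 14].
(χ(G) = 2 ≤ 3.)

Yes, G is 3-colorable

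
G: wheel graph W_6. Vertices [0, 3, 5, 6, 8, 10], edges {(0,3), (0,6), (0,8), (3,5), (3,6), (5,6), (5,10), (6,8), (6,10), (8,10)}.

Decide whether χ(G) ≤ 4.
A valid 4-coloring: color 1: [6]; color 2: [0, 10]; color 3: [5, 8]; color 4: [3].
(χ(G) = 4 ≤ 4.)

Yes, G is 4-colorable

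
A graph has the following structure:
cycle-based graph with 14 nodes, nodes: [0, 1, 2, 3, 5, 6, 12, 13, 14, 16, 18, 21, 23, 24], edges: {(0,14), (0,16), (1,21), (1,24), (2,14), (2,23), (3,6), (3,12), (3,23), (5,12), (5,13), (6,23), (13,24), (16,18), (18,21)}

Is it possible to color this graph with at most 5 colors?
Yes, G is 5-colorable

A valid 5-coloring: color 1: [1, 12, 13, 14, 16, 23]; color 2: [0, 2, 3, 5, 18, 24]; color 3: [6, 21].
(χ(G) = 3 ≤ 5.)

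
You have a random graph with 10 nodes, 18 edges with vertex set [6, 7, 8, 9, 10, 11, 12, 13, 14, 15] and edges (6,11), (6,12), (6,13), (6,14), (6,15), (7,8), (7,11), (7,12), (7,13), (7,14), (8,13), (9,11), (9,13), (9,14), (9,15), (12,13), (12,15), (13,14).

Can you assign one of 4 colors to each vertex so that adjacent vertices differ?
Yes, G is 4-colorable

A valid 4-coloring: color 1: [10, 11, 13, 15]; color 2: [6, 7, 9]; color 3: [8, 12, 14].
(χ(G) = 3 ≤ 4.)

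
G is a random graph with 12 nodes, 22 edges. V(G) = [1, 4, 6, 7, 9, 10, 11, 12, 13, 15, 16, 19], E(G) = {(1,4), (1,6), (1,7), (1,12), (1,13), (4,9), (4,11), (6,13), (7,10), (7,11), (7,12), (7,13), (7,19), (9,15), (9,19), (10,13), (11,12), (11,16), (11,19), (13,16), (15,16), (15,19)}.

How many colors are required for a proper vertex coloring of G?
χ(G) = 3

Clique number ω(G) = 3 (lower bound: χ ≥ ω).
The clique on [1, 6, 13] has size 3, forcing χ ≥ 3, and the coloring below uses 3 colors, so χ(G) = 3.
A valid 3-coloring: color 1: [6, 7, 9, 16]; color 2: [1, 10, 11, 15]; color 3: [4, 12, 13, 19].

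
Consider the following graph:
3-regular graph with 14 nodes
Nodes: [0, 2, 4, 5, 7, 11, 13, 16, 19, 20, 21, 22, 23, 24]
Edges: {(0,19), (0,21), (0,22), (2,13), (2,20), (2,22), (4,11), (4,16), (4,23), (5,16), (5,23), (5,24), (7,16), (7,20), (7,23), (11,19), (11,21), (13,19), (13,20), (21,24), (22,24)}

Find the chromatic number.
χ(G) = 3

Clique number ω(G) = 3 (lower bound: χ ≥ ω).
The clique on [2, 13, 20] has size 3, forcing χ ≥ 3, and the coloring below uses 3 colors, so χ(G) = 3.
A valid 3-coloring: color 1: [5, 7, 11, 13, 22]; color 2: [0, 2, 16, 23, 24]; color 3: [4, 19, 20, 21].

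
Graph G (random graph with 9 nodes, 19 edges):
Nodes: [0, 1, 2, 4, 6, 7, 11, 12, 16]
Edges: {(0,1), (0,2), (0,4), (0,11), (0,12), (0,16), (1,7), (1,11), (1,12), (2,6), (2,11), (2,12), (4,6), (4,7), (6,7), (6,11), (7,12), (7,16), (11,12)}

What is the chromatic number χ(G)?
Clique number ω(G) = 4 (lower bound: χ ≥ ω).
The clique on [0, 1, 11, 12] has size 4, forcing χ ≥ 4, and the coloring below uses 4 colors, so χ(G) = 4.
A valid 4-coloring: color 1: [0, 7]; color 2: [4, 11, 16]; color 3: [6, 12]; color 4: [1, 2].

χ(G) = 4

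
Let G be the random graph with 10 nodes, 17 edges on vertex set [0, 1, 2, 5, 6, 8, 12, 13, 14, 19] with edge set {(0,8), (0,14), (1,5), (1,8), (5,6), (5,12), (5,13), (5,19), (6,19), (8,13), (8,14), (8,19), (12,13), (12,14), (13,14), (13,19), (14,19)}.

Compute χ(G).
Clique number ω(G) = 4 (lower bound: χ ≥ ω).
The clique on [8, 13, 14, 19] has size 4, forcing χ ≥ 4, and the coloring below uses 4 colors, so χ(G) = 4.
A valid 4-coloring: color 1: [2, 5, 8]; color 2: [0, 1, 6, 13]; color 3: [14]; color 4: [12, 19].

χ(G) = 4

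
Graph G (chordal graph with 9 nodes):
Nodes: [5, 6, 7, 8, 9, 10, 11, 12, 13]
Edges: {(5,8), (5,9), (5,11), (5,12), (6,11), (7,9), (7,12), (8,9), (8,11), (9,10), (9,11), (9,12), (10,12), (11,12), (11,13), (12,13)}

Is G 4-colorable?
Yes, G is 4-colorable

A valid 4-coloring: color 1: [6, 8, 12]; color 2: [7, 10, 11]; color 3: [9, 13]; color 4: [5].
(χ(G) = 4 ≤ 4.)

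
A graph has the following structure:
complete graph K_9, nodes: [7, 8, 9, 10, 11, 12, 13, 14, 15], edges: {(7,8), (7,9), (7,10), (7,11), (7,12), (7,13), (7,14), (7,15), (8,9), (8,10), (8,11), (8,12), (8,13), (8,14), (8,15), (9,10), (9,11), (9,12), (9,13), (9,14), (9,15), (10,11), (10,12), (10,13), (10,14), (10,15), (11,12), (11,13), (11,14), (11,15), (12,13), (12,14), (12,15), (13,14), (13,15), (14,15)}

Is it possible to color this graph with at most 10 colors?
A valid 10-coloring: color 1: [11]; color 2: [10]; color 3: [8]; color 4: [9]; color 5: [15]; color 6: [7]; color 7: [12]; color 8: [14]; color 9: [13].
(χ(G) = 9 ≤ 10.)

Yes, G is 10-colorable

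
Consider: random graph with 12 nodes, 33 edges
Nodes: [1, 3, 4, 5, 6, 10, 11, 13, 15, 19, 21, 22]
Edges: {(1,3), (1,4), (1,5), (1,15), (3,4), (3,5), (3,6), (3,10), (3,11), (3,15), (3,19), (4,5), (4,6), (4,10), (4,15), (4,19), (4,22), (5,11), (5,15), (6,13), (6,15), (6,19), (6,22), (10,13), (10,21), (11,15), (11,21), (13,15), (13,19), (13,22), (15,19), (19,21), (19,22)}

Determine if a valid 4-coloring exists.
The clique on vertices [1, 3, 4, 5, 15] has size 5 > 4, so it alone needs 5 colors.

No, G is not 4-colorable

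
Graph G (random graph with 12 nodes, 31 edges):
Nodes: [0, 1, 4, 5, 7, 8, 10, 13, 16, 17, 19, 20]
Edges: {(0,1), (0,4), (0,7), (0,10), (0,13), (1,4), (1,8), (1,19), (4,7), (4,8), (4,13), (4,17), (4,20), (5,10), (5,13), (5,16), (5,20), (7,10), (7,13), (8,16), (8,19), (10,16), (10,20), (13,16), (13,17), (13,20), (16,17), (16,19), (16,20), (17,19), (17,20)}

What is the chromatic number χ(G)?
χ(G) = 4

Clique number ω(G) = 4 (lower bound: χ ≥ ω).
The clique on [0, 4, 7, 13] has size 4, forcing χ ≥ 4, and the coloring below uses 4 colors, so χ(G) = 4.
A valid 4-coloring: color 1: [10, 13, 19]; color 2: [4, 16]; color 3: [1, 7, 20]; color 4: [0, 5, 8, 17].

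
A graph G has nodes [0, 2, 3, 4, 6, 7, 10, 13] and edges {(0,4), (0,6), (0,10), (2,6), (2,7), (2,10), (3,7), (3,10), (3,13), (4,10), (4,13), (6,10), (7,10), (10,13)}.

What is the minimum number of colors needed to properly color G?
χ(G) = 4

Clique number ω(G) = 3 (lower bound: χ ≥ ω).
Odd cycle [3, 7, 2, 6, 0, 4, 13] needs 3 colors (χ ≥ 3).
Vertex 10 is adjacent to every vertex of [0, 2, 3, 4, 6, 7, 13], which already need 3 colors among themselves, so 10 needs a new color (χ ≥ 4).
The coloring below uses 4 colors, so χ(G) = 4.
A valid 4-coloring: color 1: [10]; color 2: [2, 3, 4]; color 3: [6, 7, 13]; color 4: [0].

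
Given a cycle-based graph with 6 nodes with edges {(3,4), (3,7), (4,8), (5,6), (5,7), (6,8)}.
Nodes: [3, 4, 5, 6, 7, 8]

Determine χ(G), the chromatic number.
χ(G) = 2

Clique number ω(G) = 2 (lower bound: χ ≥ ω).
The graph is bipartite (no odd cycle), so 2 colors suffice: χ(G) = 2.
A valid 2-coloring: color 1: [4, 6, 7]; color 2: [3, 5, 8].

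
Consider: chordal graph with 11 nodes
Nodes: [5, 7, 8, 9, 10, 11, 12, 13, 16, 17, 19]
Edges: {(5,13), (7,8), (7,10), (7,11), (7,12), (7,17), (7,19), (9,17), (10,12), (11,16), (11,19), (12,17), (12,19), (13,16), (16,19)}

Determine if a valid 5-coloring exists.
A valid 5-coloring: color 1: [5, 7, 9, 16]; color 2: [8, 11, 12, 13]; color 3: [10, 17, 19].
(χ(G) = 3 ≤ 5.)

Yes, G is 5-colorable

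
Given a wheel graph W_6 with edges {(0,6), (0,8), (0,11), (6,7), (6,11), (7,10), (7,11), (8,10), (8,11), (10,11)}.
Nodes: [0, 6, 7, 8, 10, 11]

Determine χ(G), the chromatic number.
χ(G) = 4

Clique number ω(G) = 3 (lower bound: χ ≥ ω).
Odd cycle [7, 10, 8, 0, 6] needs 3 colors (χ ≥ 3).
Vertex 11 is adjacent to every vertex of [0, 6, 7, 8, 10], which already need 3 colors among themselves, so 11 needs a new color (χ ≥ 4).
The coloring below uses 4 colors, so χ(G) = 4.
A valid 4-coloring: color 1: [11]; color 2: [0, 7]; color 3: [6, 10]; color 4: [8].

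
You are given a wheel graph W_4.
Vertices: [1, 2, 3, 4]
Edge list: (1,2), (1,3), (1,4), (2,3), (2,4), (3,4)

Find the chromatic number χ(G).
χ(G) = 4

Clique number ω(G) = 4 (lower bound: χ ≥ ω).
The clique on [1, 2, 3, 4] has size 4, forcing χ ≥ 4, and the coloring below uses 4 colors, so χ(G) = 4.
A valid 4-coloring: color 1: [1]; color 2: [2]; color 3: [3]; color 4: [4].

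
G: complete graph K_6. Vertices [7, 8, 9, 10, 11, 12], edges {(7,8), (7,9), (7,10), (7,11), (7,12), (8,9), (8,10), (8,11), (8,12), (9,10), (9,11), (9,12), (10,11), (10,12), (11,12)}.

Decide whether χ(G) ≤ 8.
A valid 8-coloring: color 1: [8]; color 2: [9]; color 3: [10]; color 4: [11]; color 5: [12]; color 6: [7].
(χ(G) = 6 ≤ 8.)

Yes, G is 8-colorable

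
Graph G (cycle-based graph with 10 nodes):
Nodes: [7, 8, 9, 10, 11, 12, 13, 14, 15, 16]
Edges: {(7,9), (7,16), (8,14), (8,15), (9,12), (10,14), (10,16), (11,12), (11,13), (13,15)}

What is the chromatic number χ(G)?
Clique number ω(G) = 2 (lower bound: χ ≥ ω).
The graph is bipartite (no odd cycle), so 2 colors suffice: χ(G) = 2.
A valid 2-coloring: color 1: [7, 8, 10, 12, 13]; color 2: [9, 11, 14, 15, 16].

χ(G) = 2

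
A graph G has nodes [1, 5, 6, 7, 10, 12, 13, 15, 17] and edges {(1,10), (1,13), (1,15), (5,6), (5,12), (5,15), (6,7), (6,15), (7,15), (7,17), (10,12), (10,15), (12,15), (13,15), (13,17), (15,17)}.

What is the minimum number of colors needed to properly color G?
Clique number ω(G) = 3 (lower bound: χ ≥ ω).
The clique on [1, 10, 15] has size 3, forcing χ ≥ 3, and the coloring below uses 3 colors, so χ(G) = 3.
A valid 3-coloring: color 1: [15]; color 2: [5, 7, 10, 13]; color 3: [1, 6, 12, 17].

χ(G) = 3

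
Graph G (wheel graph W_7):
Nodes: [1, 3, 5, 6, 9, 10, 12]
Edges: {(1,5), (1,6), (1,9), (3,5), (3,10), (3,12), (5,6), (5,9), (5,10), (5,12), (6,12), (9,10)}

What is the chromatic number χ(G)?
χ(G) = 3

Clique number ω(G) = 3 (lower bound: χ ≥ ω).
The clique on [1, 5, 9] has size 3, forcing χ ≥ 3, and the coloring below uses 3 colors, so χ(G) = 3.
A valid 3-coloring: color 1: [5]; color 2: [1, 10, 12]; color 3: [3, 6, 9].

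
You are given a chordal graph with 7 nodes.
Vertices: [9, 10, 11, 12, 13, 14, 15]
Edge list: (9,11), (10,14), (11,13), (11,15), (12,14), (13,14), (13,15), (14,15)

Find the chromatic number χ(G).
χ(G) = 3

Clique number ω(G) = 3 (lower bound: χ ≥ ω).
The clique on [11, 13, 15] has size 3, forcing χ ≥ 3, and the coloring below uses 3 colors, so χ(G) = 3.
A valid 3-coloring: color 1: [11, 14]; color 2: [9, 10, 12, 13]; color 3: [15].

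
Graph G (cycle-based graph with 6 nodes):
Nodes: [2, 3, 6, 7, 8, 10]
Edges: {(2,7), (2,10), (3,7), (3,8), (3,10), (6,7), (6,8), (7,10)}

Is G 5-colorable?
Yes, G is 5-colorable

A valid 5-coloring: color 1: [7, 8]; color 2: [2, 3, 6]; color 3: [10].
(χ(G) = 3 ≤ 5.)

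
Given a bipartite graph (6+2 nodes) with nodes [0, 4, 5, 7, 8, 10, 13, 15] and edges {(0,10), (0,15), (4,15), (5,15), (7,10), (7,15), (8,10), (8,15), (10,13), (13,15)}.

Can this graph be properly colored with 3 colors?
A valid 3-coloring: color 1: [10, 15]; color 2: [0, 4, 5, 7, 8, 13].
(χ(G) = 2 ≤ 3.)

Yes, G is 3-colorable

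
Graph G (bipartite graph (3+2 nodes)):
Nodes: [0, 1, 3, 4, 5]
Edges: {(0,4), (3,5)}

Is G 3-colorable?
Yes, G is 3-colorable

A valid 3-coloring: color 1: [1, 3, 4]; color 2: [0, 5].
(χ(G) = 2 ≤ 3.)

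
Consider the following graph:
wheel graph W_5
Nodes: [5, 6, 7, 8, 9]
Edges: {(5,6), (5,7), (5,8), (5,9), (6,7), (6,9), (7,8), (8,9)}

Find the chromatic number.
χ(G) = 3

Clique number ω(G) = 3 (lower bound: χ ≥ ω).
The clique on [5, 8, 9] has size 3, forcing χ ≥ 3, and the coloring below uses 3 colors, so χ(G) = 3.
A valid 3-coloring: color 1: [5]; color 2: [6, 8]; color 3: [7, 9].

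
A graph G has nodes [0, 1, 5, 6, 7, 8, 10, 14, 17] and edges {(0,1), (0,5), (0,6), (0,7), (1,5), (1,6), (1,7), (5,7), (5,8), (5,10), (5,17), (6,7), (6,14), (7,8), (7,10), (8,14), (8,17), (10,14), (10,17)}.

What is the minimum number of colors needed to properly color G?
χ(G) = 4

Clique number ω(G) = 4 (lower bound: χ ≥ ω).
The clique on [0, 1, 5, 7] has size 4, forcing χ ≥ 4, and the coloring below uses 4 colors, so χ(G) = 4.
A valid 4-coloring: color 1: [7, 14, 17]; color 2: [5, 6]; color 3: [0, 8, 10]; color 4: [1].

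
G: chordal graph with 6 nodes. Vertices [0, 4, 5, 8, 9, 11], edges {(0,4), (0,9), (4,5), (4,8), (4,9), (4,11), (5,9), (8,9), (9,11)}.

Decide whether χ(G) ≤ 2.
The clique on vertices [0, 4, 9] has size 3 > 2, so it alone needs 3 colors.

No, G is not 2-colorable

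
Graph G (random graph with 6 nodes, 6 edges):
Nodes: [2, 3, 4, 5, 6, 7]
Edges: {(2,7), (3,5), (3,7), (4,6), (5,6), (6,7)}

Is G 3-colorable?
A valid 3-coloring: color 1: [2, 3, 6]; color 2: [4, 5, 7].
(χ(G) = 2 ≤ 3.)

Yes, G is 3-colorable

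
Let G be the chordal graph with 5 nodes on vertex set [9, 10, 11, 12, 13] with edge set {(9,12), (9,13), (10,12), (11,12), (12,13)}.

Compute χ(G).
Clique number ω(G) = 3 (lower bound: χ ≥ ω).
The clique on [9, 12, 13] has size 3, forcing χ ≥ 3, and the coloring below uses 3 colors, so χ(G) = 3.
A valid 3-coloring: color 1: [12]; color 2: [10, 11, 13]; color 3: [9].

χ(G) = 3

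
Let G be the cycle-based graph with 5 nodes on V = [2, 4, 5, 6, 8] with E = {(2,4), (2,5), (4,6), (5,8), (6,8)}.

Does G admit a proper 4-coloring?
A valid 4-coloring: color 1: [2, 6]; color 2: [4, 8]; color 3: [5].
(χ(G) = 3 ≤ 4.)

Yes, G is 4-colorable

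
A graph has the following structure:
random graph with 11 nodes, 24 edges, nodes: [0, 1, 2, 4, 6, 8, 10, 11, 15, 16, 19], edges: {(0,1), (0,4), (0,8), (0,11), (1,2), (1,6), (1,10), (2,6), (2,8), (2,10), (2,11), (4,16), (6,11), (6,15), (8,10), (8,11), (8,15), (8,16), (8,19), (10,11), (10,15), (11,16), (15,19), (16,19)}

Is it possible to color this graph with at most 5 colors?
A valid 5-coloring: color 1: [1, 4, 8]; color 2: [11, 19]; color 3: [0, 6, 10, 16]; color 4: [2, 15].
(χ(G) = 4 ≤ 5.)

Yes, G is 5-colorable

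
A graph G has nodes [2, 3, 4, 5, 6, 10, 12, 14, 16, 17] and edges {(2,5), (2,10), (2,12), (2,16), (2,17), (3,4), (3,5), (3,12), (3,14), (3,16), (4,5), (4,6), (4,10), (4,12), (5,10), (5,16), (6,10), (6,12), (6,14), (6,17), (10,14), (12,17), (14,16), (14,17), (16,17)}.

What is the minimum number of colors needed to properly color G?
χ(G) = 4

Clique number ω(G) = 3 (lower bound: χ ≥ ω).
Odd cycle [12, 3, 5, 10, 6] needs 3 colors (χ ≥ 3).
Vertex 4 is adjacent to every vertex of [3, 5, 6, 10, 12], which already need 3 colors among themselves, so 4 needs a new color (χ ≥ 4).
The coloring below uses 4 colors, so χ(G) = 4.
A valid 4-coloring: color 1: [6, 16]; color 2: [2, 4, 14]; color 3: [3, 10, 17]; color 4: [5, 12].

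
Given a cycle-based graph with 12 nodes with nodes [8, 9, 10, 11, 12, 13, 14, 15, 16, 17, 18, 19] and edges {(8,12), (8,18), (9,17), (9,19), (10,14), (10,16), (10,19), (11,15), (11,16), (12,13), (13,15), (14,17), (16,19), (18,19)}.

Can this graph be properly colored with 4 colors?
A valid 4-coloring: color 1: [8, 11, 13, 14, 19]; color 2: [10, 12, 15, 17, 18]; color 3: [9, 16].
(χ(G) = 3 ≤ 4.)

Yes, G is 4-colorable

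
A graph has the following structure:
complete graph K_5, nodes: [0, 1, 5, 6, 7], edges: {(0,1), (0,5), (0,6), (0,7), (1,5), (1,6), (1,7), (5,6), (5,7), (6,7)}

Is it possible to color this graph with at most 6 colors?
Yes, G is 6-colorable

A valid 6-coloring: color 1: [1]; color 2: [0]; color 3: [7]; color 4: [5]; color 5: [6].
(χ(G) = 5 ≤ 6.)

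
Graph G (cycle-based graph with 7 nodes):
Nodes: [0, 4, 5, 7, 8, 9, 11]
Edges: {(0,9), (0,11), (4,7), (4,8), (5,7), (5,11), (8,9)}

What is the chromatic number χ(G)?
χ(G) = 3

Clique number ω(G) = 2 (lower bound: χ ≥ ω).
Odd cycle [8, 9, 0, 11, 5, 7, 4] needs 3 colors (χ ≥ 3).
The coloring below uses 3 colors, so χ(G) = 3.
A valid 3-coloring: color 1: [0, 7, 8]; color 2: [4, 9, 11]; color 3: [5].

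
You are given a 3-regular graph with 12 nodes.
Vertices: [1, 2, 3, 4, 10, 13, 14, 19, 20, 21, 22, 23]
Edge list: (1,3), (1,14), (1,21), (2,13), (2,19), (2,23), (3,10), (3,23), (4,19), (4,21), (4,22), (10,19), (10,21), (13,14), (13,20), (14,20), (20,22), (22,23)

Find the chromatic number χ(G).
χ(G) = 3

Clique number ω(G) = 3 (lower bound: χ ≥ ω).
The clique on [13, 14, 20] has size 3, forcing χ ≥ 3, and the coloring below uses 3 colors, so χ(G) = 3.
A valid 3-coloring: color 1: [3, 14, 19, 21, 22]; color 2: [1, 2, 4, 10, 20]; color 3: [13, 23].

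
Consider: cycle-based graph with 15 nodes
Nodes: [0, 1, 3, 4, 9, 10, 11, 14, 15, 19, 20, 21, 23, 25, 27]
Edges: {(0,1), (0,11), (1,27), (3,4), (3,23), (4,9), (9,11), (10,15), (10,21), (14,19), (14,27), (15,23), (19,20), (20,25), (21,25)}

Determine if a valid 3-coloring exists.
Yes, G is 3-colorable

A valid 3-coloring: color 1: [1, 4, 11, 14, 15, 20, 21]; color 2: [0, 9, 10, 19, 23, 25, 27]; color 3: [3].
(χ(G) = 3 ≤ 3.)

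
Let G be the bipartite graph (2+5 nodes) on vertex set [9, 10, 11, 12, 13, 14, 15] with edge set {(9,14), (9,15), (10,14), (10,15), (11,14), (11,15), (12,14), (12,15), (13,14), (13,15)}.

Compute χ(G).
Clique number ω(G) = 2 (lower bound: χ ≥ ω).
The graph is bipartite (no odd cycle), so 2 colors suffice: χ(G) = 2.
A valid 2-coloring: color 1: [14, 15]; color 2: [9, 10, 11, 12, 13].

χ(G) = 2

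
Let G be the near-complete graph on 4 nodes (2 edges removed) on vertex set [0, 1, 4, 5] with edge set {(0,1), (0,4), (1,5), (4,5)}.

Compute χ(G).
Clique number ω(G) = 2 (lower bound: χ ≥ ω).
The graph is bipartite (no odd cycle), so 2 colors suffice: χ(G) = 2.
A valid 2-coloring: color 1: [1, 4]; color 2: [0, 5].

χ(G) = 2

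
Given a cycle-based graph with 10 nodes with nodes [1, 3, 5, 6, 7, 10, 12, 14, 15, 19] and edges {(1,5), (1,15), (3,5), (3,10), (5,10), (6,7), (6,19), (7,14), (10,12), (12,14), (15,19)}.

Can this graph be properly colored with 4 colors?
Yes, G is 4-colorable

A valid 4-coloring: color 1: [5, 6, 14, 15]; color 2: [1, 7, 10, 19]; color 3: [3, 12].
(χ(G) = 3 ≤ 4.)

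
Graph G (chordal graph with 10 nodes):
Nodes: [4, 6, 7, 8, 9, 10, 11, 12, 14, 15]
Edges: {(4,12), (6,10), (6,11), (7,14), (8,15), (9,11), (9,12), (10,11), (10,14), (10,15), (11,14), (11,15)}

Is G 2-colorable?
No, G is not 2-colorable

The clique on vertices [10, 11, 14] has size 3 > 2, so it alone needs 3 colors.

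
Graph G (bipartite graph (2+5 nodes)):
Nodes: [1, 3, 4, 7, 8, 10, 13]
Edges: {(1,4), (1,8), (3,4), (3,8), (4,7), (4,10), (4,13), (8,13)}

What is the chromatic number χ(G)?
χ(G) = 2

Clique number ω(G) = 2 (lower bound: χ ≥ ω).
The graph is bipartite (no odd cycle), so 2 colors suffice: χ(G) = 2.
A valid 2-coloring: color 1: [4, 8]; color 2: [1, 3, 7, 10, 13].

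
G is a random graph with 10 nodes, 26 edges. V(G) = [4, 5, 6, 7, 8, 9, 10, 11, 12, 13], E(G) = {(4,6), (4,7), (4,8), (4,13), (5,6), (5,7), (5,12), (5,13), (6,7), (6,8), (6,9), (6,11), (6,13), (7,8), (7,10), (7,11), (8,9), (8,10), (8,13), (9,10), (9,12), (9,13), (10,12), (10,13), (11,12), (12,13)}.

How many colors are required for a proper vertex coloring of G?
χ(G) = 4

Clique number ω(G) = 4 (lower bound: χ ≥ ω).
The clique on [8, 9, 10, 13] has size 4, forcing χ ≥ 4, and the coloring below uses 4 colors, so χ(G) = 4.
A valid 4-coloring: color 1: [7, 13]; color 2: [6, 10]; color 3: [8, 12]; color 4: [4, 5, 9, 11].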